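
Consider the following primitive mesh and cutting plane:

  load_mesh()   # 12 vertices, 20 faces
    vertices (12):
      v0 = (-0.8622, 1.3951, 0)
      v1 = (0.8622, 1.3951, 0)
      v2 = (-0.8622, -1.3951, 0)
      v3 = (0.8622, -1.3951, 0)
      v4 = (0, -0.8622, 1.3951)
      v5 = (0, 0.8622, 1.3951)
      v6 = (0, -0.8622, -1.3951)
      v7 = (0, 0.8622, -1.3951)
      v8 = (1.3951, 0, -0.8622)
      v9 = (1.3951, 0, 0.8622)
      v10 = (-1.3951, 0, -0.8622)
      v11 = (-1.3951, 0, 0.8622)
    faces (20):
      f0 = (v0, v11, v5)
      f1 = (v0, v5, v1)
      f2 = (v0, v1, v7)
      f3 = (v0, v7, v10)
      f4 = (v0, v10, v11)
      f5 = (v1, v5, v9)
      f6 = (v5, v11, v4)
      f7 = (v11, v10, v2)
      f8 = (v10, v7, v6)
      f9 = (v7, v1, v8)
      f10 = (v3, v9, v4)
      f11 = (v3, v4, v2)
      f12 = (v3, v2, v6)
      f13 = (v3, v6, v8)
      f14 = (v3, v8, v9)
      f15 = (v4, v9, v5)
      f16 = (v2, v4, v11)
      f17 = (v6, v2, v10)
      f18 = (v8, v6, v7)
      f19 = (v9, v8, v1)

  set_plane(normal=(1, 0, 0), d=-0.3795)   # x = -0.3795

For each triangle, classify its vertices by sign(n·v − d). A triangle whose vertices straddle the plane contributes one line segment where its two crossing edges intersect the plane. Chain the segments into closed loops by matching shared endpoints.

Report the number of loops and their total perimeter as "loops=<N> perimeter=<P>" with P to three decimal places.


Straddling triangles (10 of 20):
  (v0,v11,v5) [--+] → (-0.3795, 0.627661, 1.25014)–(-0.3795, 1.09676, 0.781042)  len=0.6634
  (v0,v5,v1) [-++] → (-0.3795, 1.09676, 0.781042)–(-0.3795, 1.3951, 0)  len=0.8361
  (v0,v1,v7) [-++] → (-0.3795, 1.3951, 0)–(-0.3795, 1.09676, -0.781042)  len=0.8361
  (v0,v7,v10) [-+-] → (-0.3795, 1.09676, -0.781042)–(-0.3795, 0.627661, -1.25014)  len=0.6634
  (v5,v11,v4) [+-+] → (-0.3795, 0.627661, 1.25014)–(-0.3795, -0.627661, 1.25014)  len=1.2553
  (v10,v7,v6) [-++] → (-0.3795, 0.627661, -1.25014)–(-0.3795, -0.627661, -1.25014)  len=1.2553
  (v3,v4,v2) [++-] → (-0.3795, -1.09676, 0.781042)–(-0.3795, -1.3951, 0)  len=0.8361
  (v3,v2,v6) [+-+] → (-0.3795, -1.3951, 0)–(-0.3795, -1.09676, -0.781042)  len=0.8361
  (v2,v4,v11) [-+-] → (-0.3795, -1.09676, 0.781042)–(-0.3795, -0.627661, 1.25014)  len=0.6634
  (v6,v2,v10) [+--] → (-0.3795, -1.09676, -0.781042)–(-0.3795, -0.627661, -1.25014)  len=0.6634

Chained into 1 loop(s):
  loop 1: 10 segments, perimeter = 8.5086
Total perimeter = 8.509

loops=1 perimeter=8.509


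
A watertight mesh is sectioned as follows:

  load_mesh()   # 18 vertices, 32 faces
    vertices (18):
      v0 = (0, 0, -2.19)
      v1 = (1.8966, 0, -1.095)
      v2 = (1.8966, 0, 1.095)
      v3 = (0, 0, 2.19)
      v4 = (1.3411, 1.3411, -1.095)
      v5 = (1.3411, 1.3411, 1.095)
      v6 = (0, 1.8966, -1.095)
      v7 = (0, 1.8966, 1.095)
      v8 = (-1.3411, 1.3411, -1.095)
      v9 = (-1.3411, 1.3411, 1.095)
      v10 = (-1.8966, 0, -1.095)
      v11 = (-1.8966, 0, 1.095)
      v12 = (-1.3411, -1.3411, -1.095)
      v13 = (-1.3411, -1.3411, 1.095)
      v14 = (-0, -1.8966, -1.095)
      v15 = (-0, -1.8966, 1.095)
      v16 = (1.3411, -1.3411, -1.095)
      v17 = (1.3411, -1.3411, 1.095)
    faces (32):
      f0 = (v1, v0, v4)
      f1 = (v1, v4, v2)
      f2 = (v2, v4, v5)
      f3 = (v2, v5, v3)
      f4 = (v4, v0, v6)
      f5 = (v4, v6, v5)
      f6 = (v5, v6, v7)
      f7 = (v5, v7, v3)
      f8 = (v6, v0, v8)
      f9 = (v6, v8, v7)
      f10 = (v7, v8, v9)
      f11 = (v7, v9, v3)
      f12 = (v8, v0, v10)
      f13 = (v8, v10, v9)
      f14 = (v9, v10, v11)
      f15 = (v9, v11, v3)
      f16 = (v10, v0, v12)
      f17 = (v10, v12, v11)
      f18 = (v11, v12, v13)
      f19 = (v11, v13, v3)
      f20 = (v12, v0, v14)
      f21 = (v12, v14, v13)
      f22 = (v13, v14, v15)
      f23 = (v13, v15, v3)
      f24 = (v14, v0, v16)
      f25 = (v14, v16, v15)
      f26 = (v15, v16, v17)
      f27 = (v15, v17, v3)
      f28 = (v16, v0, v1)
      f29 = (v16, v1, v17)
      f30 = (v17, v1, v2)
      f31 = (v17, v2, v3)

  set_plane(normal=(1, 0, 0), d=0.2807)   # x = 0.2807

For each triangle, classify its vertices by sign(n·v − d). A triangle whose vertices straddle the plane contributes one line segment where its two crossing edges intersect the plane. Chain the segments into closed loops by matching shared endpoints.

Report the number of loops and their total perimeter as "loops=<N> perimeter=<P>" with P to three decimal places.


loops=1 perimeter=12.461

Straddling triangles (12 of 32):
  (v1,v0,v4) [+-+] → (0.2807, 0, -2.02794)–(0.2807, 0.2807, -1.96081)  len=0.2886
  (v2,v5,v3) [++-] → (0.2807, 0.2807, 1.96081)–(0.2807, 0, 2.02794)  len=0.2886
  (v4,v0,v6) [+--] → (0.2807, 0.2807, -1.96081)–(0.2807, 1.78033, -1.095)  len=1.7316
  (v4,v6,v5) [+-+] → (0.2807, 1.78033, -1.095)–(0.2807, 1.78033, -0.63662)  len=0.4584
  (v5,v6,v7) [+--] → (0.2807, 1.78033, -0.63662)–(0.2807, 1.78033, 1.095)  len=1.7316
  (v5,v7,v3) [+--] → (0.2807, 1.78033, 1.095)–(0.2807, 0.2807, 1.96081)  len=1.7316
  (v14,v0,v16) [--+] → (0.2807, -0.2807, -1.96081)–(0.2807, -1.78033, -1.095)  len=1.7316
  (v14,v16,v15) [-+-] → (0.2807, -1.78033, -1.095)–(0.2807, -1.78033, 0.63662)  len=1.7316
  (v15,v16,v17) [-++] → (0.2807, -1.78033, 0.63662)–(0.2807, -1.78033, 1.095)  len=0.4584
  (v15,v17,v3) [-+-] → (0.2807, -1.78033, 1.095)–(0.2807, -0.2807, 1.96081)  len=1.7316
  (v16,v0,v1) [+-+] → (0.2807, -0.2807, -1.96081)–(0.2807, 0, -2.02794)  len=0.2886
  (v17,v2,v3) [++-] → (0.2807, 0, 2.02794)–(0.2807, -0.2807, 1.96081)  len=0.2886

Chained into 1 loop(s):
  loop 1: 12 segments, perimeter = 12.4610
Total perimeter = 12.461


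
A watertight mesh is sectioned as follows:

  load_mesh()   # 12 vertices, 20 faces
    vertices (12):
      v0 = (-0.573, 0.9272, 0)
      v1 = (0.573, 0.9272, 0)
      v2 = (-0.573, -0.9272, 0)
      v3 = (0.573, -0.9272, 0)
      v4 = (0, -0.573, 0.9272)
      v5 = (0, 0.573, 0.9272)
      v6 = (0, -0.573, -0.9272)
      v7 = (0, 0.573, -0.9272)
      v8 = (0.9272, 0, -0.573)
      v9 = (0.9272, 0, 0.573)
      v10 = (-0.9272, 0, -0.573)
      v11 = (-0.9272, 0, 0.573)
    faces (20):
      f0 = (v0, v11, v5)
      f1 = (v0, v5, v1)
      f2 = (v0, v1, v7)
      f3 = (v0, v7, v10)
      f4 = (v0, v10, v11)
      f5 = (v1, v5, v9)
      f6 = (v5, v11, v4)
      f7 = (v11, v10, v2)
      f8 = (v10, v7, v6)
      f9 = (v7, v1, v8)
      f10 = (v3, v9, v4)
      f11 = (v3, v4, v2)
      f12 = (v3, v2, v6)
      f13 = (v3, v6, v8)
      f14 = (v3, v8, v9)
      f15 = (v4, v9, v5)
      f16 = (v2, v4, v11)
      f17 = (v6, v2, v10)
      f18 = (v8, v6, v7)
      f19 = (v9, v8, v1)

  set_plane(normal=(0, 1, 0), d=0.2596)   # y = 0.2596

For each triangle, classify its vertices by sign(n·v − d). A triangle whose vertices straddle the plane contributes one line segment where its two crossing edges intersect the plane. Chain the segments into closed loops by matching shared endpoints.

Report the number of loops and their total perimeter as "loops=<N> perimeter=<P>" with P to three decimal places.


Straddling triangles (10 of 20):
  (v0,v11,v5) [+-+] → (-0.82803, 0.2596, 0.41257)–(-0.507128, 0.2596, 0.733472)  len=0.4538
  (v0,v7,v10) [++-] → (-0.507128, 0.2596, -0.733472)–(-0.82803, 0.2596, -0.41257)  len=0.4538
  (v0,v10,v11) [+--] → (-0.82803, 0.2596, -0.41257)–(-0.82803, 0.2596, 0.41257)  len=0.8251
  (v1,v5,v9) [++-] → (0.507128, 0.2596, 0.733472)–(0.82803, 0.2596, 0.41257)  len=0.4538
  (v5,v11,v4) [+--] → (-0.507128, 0.2596, 0.733472)–(0, 0.2596, 0.9272)  len=0.5429
  (v10,v7,v6) [-+-] → (-0.507128, 0.2596, -0.733472)–(0, 0.2596, -0.9272)  len=0.5429
  (v7,v1,v8) [++-] → (0.82803, 0.2596, -0.41257)–(0.507128, 0.2596, -0.733472)  len=0.4538
  (v4,v9,v5) [--+] → (0.507128, 0.2596, 0.733472)–(0, 0.2596, 0.9272)  len=0.5429
  (v8,v6,v7) [--+] → (0, 0.2596, -0.9272)–(0.507128, 0.2596, -0.733472)  len=0.5429
  (v9,v8,v1) [--+] → (0.82803, 0.2596, -0.41257)–(0.82803, 0.2596, 0.41257)  len=0.8251

Chained into 1 loop(s):
  loop 1: 10 segments, perimeter = 5.6371
Total perimeter = 5.637

loops=1 perimeter=5.637


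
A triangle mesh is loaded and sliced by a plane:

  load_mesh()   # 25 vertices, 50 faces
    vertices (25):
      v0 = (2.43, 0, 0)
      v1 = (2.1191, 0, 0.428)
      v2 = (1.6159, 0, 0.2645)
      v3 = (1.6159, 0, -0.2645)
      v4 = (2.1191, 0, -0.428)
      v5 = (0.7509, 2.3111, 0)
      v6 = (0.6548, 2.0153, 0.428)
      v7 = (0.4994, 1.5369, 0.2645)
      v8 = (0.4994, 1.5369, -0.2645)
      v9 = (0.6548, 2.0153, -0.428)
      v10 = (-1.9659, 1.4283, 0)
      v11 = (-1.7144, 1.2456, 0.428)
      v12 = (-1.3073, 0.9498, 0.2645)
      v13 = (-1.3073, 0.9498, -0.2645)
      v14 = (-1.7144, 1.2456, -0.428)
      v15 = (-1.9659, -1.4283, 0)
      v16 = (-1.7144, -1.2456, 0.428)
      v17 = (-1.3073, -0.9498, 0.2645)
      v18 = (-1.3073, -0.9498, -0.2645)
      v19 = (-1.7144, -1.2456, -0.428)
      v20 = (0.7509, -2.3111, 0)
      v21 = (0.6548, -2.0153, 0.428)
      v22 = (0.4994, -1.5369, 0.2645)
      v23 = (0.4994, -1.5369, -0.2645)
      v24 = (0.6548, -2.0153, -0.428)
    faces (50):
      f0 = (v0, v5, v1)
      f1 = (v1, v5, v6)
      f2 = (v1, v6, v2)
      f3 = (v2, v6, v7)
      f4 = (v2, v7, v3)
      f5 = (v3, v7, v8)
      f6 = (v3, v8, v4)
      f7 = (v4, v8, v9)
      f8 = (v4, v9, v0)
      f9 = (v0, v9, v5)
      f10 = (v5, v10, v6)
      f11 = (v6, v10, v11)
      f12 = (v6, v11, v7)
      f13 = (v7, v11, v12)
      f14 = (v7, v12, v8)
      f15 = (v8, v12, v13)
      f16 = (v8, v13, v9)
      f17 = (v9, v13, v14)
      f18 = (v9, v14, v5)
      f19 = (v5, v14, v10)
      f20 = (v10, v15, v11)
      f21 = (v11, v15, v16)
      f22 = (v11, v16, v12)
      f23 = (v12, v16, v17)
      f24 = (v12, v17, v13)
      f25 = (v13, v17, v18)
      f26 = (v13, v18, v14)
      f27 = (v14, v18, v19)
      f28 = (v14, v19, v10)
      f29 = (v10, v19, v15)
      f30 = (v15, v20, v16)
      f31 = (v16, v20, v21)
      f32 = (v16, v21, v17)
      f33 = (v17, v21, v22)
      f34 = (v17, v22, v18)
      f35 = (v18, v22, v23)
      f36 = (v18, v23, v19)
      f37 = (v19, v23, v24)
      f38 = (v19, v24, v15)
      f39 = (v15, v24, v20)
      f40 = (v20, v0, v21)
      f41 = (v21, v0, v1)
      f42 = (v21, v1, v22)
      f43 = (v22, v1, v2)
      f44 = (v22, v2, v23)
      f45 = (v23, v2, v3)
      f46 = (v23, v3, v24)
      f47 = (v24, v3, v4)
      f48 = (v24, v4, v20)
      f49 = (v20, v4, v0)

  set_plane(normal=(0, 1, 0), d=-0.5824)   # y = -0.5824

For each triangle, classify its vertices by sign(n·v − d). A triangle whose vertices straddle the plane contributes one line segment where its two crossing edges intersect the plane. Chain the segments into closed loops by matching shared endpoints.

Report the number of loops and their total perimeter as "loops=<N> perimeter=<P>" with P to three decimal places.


loops=2 perimeter=5.044

Straddling triangles (20 of 50):
  (v10,v15,v11) [+-+] → (-1.9659, -0.5824, 0)–(-1.88634, -0.5824, 0.1354)  len=0.1570
  (v11,v15,v16) [+--] → (-1.88634, -0.5824, 0.1354)–(-1.7144, -0.5824, 0.428)  len=0.3394
  (v11,v16,v12) [+-+] → (-1.7144, -0.5824, 0.428)–(-1.59142, -0.5824, 0.378609)  len=0.1325
  (v12,v16,v17) [+--] → (-1.59142, -0.5824, 0.378609)–(-1.3073, -0.5824, 0.2645)  len=0.3062
  (v12,v17,v13) [+-+] → (-1.3073, -0.5824, 0.2645)–(-1.3073, -0.5824, 0.162187)  len=0.1023
  (v13,v17,v18) [+--] → (-1.3073, -0.5824, 0.162187)–(-1.3073, -0.5824, -0.2645)  len=0.4267
  (v13,v18,v14) [+-+] → (-1.3073, -0.5824, -0.2645)–(-1.37543, -0.5824, -0.291862)  len=0.0734
  (v14,v18,v19) [+--] → (-1.37543, -0.5824, -0.291862)–(-1.7144, -0.5824, -0.428)  len=0.3653
  (v14,v19,v10) [+-+] → (-1.7144, -0.5824, -0.428)–(-1.77678, -0.5824, -0.321844)  len=0.1231
  (v10,v19,v15) [+--] → (-1.77678, -0.5824, -0.321844)–(-1.9659, -0.5824, 0)  len=0.3733
  (v20,v0,v21) [-+-] → (2.00686, -0.5824, 0)–(1.91699, -0.5824, 0.123687)  len=0.1529
  (v21,v0,v1) [-++] → (1.91699, -0.5824, 0.123687)–(1.69593, -0.5824, 0.428)  len=0.3761
  (v21,v1,v22) [-+-] → (1.69593, -0.5824, 0.428)–(1.50532, -0.5824, 0.366043)  len=0.2004
  (v22,v1,v2) [-++] → (1.50532, -0.5824, 0.366043)–(1.19281, -0.5824, 0.2645)  len=0.3286
  (v22,v2,v23) [-+-] → (1.19281, -0.5824, 0.2645)–(1.19281, -0.5824, 0.0640383)  len=0.2005
  (v23,v2,v3) [-++] → (1.19281, -0.5824, 0.0640383)–(1.19281, -0.5824, -0.2645)  len=0.3285
  (v23,v3,v24) [-+-] → (1.19281, -0.5824, -0.2645)–(1.33815, -0.5824, -0.31175)  len=0.1528
  (v24,v3,v4) [-++] → (1.33815, -0.5824, -0.31175)–(1.69593, -0.5824, -0.428)  len=0.3762
  (v24,v4,v20) [-+-] → (1.69593, -0.5824, -0.428)–(1.77431, -0.5824, -0.320143)  len=0.1333
  (v20,v4,v0) [-++] → (1.77431, -0.5824, -0.320143)–(2.00686, -0.5824, 0)  len=0.3957

Chained into 2 loop(s):
  loop 1: 10 segments, perimeter = 2.3993
  loop 2: 10 segments, perimeter = 2.6451
Total perimeter = 5.044


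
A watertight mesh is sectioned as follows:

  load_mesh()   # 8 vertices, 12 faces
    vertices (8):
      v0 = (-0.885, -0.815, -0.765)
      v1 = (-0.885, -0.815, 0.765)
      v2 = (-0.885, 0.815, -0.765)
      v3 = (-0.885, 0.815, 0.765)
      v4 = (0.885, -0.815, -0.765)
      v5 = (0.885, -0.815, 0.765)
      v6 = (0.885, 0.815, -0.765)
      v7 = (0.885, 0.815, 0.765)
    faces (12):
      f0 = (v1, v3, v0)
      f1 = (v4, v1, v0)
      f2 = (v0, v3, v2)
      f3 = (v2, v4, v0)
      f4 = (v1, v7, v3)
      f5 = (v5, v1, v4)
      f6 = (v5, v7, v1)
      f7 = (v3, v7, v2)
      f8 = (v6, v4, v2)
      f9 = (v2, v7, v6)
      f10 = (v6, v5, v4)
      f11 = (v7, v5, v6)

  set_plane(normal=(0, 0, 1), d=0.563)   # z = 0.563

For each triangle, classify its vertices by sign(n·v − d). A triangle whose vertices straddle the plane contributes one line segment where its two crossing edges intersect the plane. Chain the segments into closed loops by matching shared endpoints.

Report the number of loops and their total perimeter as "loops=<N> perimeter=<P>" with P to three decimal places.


Straddling triangles (8 of 12):
  (v1,v3,v0) [++-] → (-0.885, 0.599797, 0.563)–(-0.885, -0.815, 0.563)  len=1.4148
  (v4,v1,v0) [-+-] → (-0.651314, -0.815, 0.563)–(-0.885, -0.815, 0.563)  len=0.2337
  (v0,v3,v2) [-+-] → (-0.885, 0.599797, 0.563)–(-0.885, 0.815, 0.563)  len=0.2152
  (v5,v1,v4) [++-] → (-0.651314, -0.815, 0.563)–(0.885, -0.815, 0.563)  len=1.5363
  (v3,v7,v2) [++-] → (0.651314, 0.815, 0.563)–(-0.885, 0.815, 0.563)  len=1.5363
  (v2,v7,v6) [-+-] → (0.651314, 0.815, 0.563)–(0.885, 0.815, 0.563)  len=0.2337
  (v6,v5,v4) [-+-] → (0.885, -0.599797, 0.563)–(0.885, -0.815, 0.563)  len=0.2152
  (v7,v5,v6) [++-] → (0.885, -0.599797, 0.563)–(0.885, 0.815, 0.563)  len=1.4148

Chained into 1 loop(s):
  loop 1: 8 segments, perimeter = 6.8000
Total perimeter = 6.800

loops=1 perimeter=6.800


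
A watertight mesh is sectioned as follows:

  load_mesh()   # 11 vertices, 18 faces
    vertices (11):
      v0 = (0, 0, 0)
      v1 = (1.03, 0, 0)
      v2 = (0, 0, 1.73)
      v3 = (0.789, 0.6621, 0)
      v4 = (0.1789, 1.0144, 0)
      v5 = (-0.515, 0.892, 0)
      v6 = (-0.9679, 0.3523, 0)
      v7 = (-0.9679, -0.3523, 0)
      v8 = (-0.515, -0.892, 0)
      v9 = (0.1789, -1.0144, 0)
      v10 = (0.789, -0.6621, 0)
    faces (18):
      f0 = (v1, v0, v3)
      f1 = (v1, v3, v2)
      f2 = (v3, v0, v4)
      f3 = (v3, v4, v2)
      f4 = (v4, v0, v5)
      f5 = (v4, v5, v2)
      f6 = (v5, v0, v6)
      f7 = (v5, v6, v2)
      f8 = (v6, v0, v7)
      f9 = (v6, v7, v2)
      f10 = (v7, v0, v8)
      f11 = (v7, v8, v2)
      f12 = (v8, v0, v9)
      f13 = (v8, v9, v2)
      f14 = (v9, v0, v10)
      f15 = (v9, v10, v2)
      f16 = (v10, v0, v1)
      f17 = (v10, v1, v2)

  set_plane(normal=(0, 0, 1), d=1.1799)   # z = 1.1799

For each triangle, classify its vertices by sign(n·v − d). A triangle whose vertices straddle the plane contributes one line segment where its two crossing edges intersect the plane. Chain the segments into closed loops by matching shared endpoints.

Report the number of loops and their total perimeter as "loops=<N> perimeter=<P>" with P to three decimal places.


Straddling triangles (9 of 18):
  (v1,v3,v2) [--+] → (0.250884, 0.210532, 1.1799)–(0.327516, 0, 1.1799)  len=0.2240
  (v3,v4,v2) [--+] → (0.0568861, 0.322556, 1.1799)–(0.250884, 0.210532, 1.1799)  len=0.2240
  (v4,v5,v2) [--+] → (-0.163758, 0.283635, 1.1799)–(0.0568861, 0.322556, 1.1799)  len=0.2241
  (v5,v6,v2) [--+] → (-0.30777, 0.112023, 1.1799)–(-0.163758, 0.283635, 1.1799)  len=0.2240
  (v6,v7,v2) [--+] → (-0.30777, -0.112023, 1.1799)–(-0.30777, 0.112023, 1.1799)  len=0.2240
  (v7,v8,v2) [--+] → (-0.163758, -0.283635, 1.1799)–(-0.30777, -0.112023, 1.1799)  len=0.2240
  (v8,v9,v2) [--+] → (0.0568861, -0.322556, 1.1799)–(-0.163758, -0.283635, 1.1799)  len=0.2241
  (v9,v10,v2) [--+] → (0.250884, -0.210532, 1.1799)–(0.0568861, -0.322556, 1.1799)  len=0.2240
  (v10,v1,v2) [--+] → (0.327516, 0, 1.1799)–(0.250884, -0.210532, 1.1799)  len=0.2240

Chained into 1 loop(s):
  loop 1: 9 segments, perimeter = 2.0163
Total perimeter = 2.016

loops=1 perimeter=2.016


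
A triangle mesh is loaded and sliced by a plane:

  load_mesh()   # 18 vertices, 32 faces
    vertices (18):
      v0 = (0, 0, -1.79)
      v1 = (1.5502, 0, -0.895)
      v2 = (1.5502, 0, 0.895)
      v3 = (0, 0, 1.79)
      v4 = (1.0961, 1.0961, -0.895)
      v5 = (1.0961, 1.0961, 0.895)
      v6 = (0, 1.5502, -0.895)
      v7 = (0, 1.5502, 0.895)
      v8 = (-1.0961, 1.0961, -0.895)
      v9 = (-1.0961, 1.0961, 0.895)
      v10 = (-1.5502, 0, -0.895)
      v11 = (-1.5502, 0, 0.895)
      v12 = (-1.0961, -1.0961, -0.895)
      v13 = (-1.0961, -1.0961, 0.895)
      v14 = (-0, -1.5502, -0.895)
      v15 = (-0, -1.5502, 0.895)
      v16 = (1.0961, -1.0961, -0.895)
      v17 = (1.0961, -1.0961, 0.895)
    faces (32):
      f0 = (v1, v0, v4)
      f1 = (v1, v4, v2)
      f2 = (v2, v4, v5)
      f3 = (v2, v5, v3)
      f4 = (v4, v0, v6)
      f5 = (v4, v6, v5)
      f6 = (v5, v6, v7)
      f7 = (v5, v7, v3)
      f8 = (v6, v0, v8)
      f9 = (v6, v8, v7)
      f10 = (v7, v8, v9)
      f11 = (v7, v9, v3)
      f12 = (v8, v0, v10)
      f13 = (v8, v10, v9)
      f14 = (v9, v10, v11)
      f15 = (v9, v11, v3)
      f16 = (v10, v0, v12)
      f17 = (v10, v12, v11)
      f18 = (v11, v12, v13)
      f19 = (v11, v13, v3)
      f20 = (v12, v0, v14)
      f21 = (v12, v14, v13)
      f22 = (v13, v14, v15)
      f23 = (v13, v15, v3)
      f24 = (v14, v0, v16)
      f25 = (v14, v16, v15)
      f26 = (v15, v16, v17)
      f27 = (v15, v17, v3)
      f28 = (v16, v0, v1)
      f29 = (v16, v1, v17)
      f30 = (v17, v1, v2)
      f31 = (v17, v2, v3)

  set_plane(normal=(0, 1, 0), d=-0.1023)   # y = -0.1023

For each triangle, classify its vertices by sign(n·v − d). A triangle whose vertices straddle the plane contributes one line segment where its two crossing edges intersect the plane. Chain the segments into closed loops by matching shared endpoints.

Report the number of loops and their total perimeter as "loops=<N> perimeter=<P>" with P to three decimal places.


loops=1 perimeter=10.493

Straddling triangles (12 of 32):
  (v10,v0,v12) [++-] → (-0.1023, -0.1023, -1.70647)–(-1.50782, -0.1023, -0.895)  len=1.6229
  (v10,v12,v11) [+-+] → (-1.50782, -0.1023, -0.895)–(-1.50782, -0.1023, 0.727938)  len=1.6229
  (v11,v12,v13) [+--] → (-1.50782, -0.1023, 0.727938)–(-1.50782, -0.1023, 0.895)  len=0.1671
  (v11,v13,v3) [+-+] → (-1.50782, -0.1023, 0.895)–(-0.1023, -0.1023, 1.70647)  len=1.6229
  (v12,v0,v14) [-+-] → (-0.1023, -0.1023, -1.70647)–(0, -0.1023, -1.73094)  len=0.1052
  (v13,v15,v3) [--+] → (0, -0.1023, 1.73094)–(-0.1023, -0.1023, 1.70647)  len=0.1052
  (v14,v0,v16) [-+-] → (0, -0.1023, -1.73094)–(0.1023, -0.1023, -1.70647)  len=0.1052
  (v15,v17,v3) [--+] → (0.1023, -0.1023, 1.70647)–(0, -0.1023, 1.73094)  len=0.1052
  (v16,v0,v1) [-++] → (0.1023, -0.1023, -1.70647)–(1.50782, -0.1023, -0.895)  len=1.6229
  (v16,v1,v17) [-+-] → (1.50782, -0.1023, -0.895)–(1.50782, -0.1023, -0.727938)  len=0.1671
  (v17,v1,v2) [-++] → (1.50782, -0.1023, -0.727938)–(1.50782, -0.1023, 0.895)  len=1.6229
  (v17,v2,v3) [-++] → (1.50782, -0.1023, 0.895)–(0.1023, -0.1023, 1.70647)  len=1.6229

Chained into 1 loop(s):
  loop 1: 12 segments, perimeter = 10.4925
Total perimeter = 10.493


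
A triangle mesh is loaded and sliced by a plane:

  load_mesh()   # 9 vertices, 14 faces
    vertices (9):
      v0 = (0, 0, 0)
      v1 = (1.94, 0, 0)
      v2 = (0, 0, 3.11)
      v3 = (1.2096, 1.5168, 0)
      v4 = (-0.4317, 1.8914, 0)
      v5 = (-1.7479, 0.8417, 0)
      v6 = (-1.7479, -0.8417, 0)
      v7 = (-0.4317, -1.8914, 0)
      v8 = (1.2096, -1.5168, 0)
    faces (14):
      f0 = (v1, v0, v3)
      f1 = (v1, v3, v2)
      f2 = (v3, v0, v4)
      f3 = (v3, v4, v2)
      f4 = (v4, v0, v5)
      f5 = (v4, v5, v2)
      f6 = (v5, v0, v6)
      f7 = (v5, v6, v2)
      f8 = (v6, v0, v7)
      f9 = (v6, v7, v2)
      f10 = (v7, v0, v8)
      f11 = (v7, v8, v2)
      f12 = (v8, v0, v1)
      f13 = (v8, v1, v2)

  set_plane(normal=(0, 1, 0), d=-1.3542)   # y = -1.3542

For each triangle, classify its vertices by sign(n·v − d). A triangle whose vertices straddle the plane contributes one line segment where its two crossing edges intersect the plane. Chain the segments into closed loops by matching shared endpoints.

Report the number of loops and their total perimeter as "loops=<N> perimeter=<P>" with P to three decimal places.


loops=1 perimeter=5.469

Straddling triangles (6 of 14):
  (v6,v0,v7) [++-] → (-0.309088, -1.3542, 0)–(-1.10529, -1.3542, 0)  len=0.7962
  (v6,v7,v2) [+-+] → (-1.10529, -1.3542, 0)–(-0.309088, -1.3542, 0.88331)  len=1.1892
  (v7,v0,v8) [-+-] → (-0.309088, -1.3542, 0)–(1.07993, -1.3542, 0)  len=1.3890
  (v7,v8,v2) [--+] → (1.07993, -1.3542, 0.33339)–(-0.309088, -1.3542, 0.88331)  len=1.4939
  (v8,v0,v1) [-++] → (1.07993, -1.3542, 0)–(1.2879, -1.3542, 0)  len=0.2080
  (v8,v1,v2) [-++] → (1.2879, -1.3542, 0)–(1.07993, -1.3542, 0.33339)  len=0.3929

Chained into 1 loop(s):
  loop 1: 6 segments, perimeter = 5.4692
Total perimeter = 5.469


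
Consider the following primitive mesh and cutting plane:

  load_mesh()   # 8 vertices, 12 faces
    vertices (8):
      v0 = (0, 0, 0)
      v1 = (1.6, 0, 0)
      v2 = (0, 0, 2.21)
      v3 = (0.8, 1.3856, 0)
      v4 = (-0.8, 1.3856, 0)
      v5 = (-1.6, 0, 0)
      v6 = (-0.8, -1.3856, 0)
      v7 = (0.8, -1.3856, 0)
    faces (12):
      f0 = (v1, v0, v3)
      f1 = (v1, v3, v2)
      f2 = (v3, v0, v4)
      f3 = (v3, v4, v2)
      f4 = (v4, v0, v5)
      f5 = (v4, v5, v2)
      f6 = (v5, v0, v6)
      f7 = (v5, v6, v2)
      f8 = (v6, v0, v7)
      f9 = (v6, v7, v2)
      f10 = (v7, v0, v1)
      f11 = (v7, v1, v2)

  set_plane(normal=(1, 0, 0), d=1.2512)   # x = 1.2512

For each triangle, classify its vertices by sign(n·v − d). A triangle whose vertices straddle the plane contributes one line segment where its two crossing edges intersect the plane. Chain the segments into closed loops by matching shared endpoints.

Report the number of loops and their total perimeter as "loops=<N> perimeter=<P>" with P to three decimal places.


loops=1 perimeter=2.754

Straddling triangles (4 of 12):
  (v1,v0,v3) [+--] → (1.2512, 0, 0)–(1.2512, 0.604122, 0)  len=0.6041
  (v1,v3,v2) [+--] → (1.2512, 0.604122, 0)–(1.2512, 0, 0.48178)  len=0.7727
  (v7,v0,v1) [--+] → (1.2512, 0, 0)–(1.2512, -0.604122, 0)  len=0.6041
  (v7,v1,v2) [-+-] → (1.2512, -0.604122, 0)–(1.2512, 0, 0.48178)  len=0.7727

Chained into 1 loop(s):
  loop 1: 4 segments, perimeter = 2.7537
Total perimeter = 2.754


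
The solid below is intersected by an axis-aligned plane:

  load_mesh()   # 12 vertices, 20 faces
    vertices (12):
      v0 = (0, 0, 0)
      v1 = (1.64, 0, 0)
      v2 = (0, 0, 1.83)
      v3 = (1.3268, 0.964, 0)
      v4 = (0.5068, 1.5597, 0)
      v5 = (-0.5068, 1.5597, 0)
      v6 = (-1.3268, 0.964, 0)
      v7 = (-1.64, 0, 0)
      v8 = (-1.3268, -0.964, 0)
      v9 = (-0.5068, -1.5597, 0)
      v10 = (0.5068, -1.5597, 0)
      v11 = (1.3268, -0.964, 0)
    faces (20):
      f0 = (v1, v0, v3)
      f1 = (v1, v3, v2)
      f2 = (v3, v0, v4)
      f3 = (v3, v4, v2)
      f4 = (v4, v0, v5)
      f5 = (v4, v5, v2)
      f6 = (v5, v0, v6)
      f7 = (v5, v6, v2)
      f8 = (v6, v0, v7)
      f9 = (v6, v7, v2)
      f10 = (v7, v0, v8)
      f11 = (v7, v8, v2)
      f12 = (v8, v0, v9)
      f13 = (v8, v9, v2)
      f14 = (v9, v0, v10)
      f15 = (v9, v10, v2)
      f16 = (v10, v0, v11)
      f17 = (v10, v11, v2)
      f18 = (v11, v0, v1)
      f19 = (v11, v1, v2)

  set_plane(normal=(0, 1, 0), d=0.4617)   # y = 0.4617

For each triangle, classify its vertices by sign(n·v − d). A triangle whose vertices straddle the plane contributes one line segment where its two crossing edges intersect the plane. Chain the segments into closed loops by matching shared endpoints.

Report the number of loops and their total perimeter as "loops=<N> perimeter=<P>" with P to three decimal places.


loops=1 perimeter=7.020

Straddling triangles (10 of 20):
  (v1,v0,v3) [--+] → (0.63546, 0.4617, 0)–(1.49, 0.4617, 0)  len=0.8545
  (v1,v3,v2) [-+-] → (1.49, 0.4617, 0)–(0.63546, 0.4617, 0.953536)  len=1.2804
  (v3,v0,v4) [+-+] → (0.63546, 0.4617, 0)–(0.150022, 0.4617, 0)  len=0.4854
  (v3,v4,v2) [++-] → (0.150022, 0.4617, 1.28829)–(0.63546, 0.4617, 0.953536)  len=0.5897
  (v4,v0,v5) [+-+] → (0.150022, 0.4617, 0)–(-0.150022, 0.4617, 0)  len=0.3000
  (v4,v5,v2) [++-] → (-0.150022, 0.4617, 1.28829)–(0.150022, 0.4617, 1.28829)  len=0.3000
  (v5,v0,v6) [+-+] → (-0.150022, 0.4617, 0)–(-0.63546, 0.4617, 0)  len=0.4854
  (v5,v6,v2) [++-] → (-0.63546, 0.4617, 0.953536)–(-0.150022, 0.4617, 1.28829)  len=0.5897
  (v6,v0,v7) [+--] → (-0.63546, 0.4617, 0)–(-1.49, 0.4617, 0)  len=0.8545
  (v6,v7,v2) [+--] → (-1.49, 0.4617, 0)–(-0.63546, 0.4617, 0.953536)  len=1.2804

Chained into 1 loop(s):
  loop 1: 10 segments, perimeter = 7.0202
Total perimeter = 7.020


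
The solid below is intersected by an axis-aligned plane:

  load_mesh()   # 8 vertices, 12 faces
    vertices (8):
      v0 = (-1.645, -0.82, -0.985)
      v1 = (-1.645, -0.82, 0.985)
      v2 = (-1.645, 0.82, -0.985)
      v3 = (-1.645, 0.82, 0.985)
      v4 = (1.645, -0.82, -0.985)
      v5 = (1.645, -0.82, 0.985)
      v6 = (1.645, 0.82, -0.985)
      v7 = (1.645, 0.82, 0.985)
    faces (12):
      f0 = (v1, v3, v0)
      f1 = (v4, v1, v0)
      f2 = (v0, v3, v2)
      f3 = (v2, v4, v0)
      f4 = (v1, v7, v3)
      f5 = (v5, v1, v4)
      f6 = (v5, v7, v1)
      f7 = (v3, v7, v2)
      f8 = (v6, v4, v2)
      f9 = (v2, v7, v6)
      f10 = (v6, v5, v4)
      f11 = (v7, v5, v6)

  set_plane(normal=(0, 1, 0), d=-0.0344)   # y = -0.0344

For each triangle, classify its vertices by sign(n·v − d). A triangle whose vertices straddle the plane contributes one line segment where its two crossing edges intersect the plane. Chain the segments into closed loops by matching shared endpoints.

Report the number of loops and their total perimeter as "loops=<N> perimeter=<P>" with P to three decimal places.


loops=1 perimeter=10.520

Straddling triangles (8 of 12):
  (v1,v3,v0) [-+-] → (-1.645, -0.0344, 0.985)–(-1.645, -0.0344, -0.041322)  len=1.0263
  (v0,v3,v2) [-++] → (-1.645, -0.0344, -0.041322)–(-1.645, -0.0344, -0.985)  len=0.9437
  (v2,v4,v0) [+--] → (0.0690098, -0.0344, -0.985)–(-1.645, -0.0344, -0.985)  len=1.7140
  (v1,v7,v3) [-++] → (-0.0690098, -0.0344, 0.985)–(-1.645, -0.0344, 0.985)  len=1.5760
  (v5,v7,v1) [-+-] → (1.645, -0.0344, 0.985)–(-0.0690098, -0.0344, 0.985)  len=1.7140
  (v6,v4,v2) [+-+] → (1.645, -0.0344, -0.985)–(0.0690098, -0.0344, -0.985)  len=1.5760
  (v6,v5,v4) [+--] → (1.645, -0.0344, 0.041322)–(1.645, -0.0344, -0.985)  len=1.0263
  (v7,v5,v6) [+-+] → (1.645, -0.0344, 0.985)–(1.645, -0.0344, 0.041322)  len=0.9437

Chained into 1 loop(s):
  loop 1: 8 segments, perimeter = 10.5200
Total perimeter = 10.520


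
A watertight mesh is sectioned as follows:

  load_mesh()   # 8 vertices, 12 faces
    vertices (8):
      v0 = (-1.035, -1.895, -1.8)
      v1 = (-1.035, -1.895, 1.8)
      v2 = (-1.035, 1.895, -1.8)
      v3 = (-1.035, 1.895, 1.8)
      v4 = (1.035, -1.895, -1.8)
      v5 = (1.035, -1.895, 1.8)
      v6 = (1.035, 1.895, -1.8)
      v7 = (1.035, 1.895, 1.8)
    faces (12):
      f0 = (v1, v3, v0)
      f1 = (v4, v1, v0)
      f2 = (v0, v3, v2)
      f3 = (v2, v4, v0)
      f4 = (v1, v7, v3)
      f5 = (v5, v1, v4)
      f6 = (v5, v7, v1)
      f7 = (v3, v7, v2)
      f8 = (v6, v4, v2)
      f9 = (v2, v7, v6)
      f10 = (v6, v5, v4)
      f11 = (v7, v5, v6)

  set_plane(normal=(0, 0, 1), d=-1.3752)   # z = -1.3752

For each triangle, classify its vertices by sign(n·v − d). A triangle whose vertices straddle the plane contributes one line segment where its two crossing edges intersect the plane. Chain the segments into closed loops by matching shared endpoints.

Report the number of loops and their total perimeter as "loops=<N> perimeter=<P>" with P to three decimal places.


Straddling triangles (8 of 12):
  (v1,v3,v0) [++-] → (-1.035, -1.44778, -1.3752)–(-1.035, -1.895, -1.3752)  len=0.4472
  (v4,v1,v0) [-+-] → (0.79074, -1.895, -1.3752)–(-1.035, -1.895, -1.3752)  len=1.8257
  (v0,v3,v2) [-+-] → (-1.035, -1.44778, -1.3752)–(-1.035, 1.895, -1.3752)  len=3.3428
  (v5,v1,v4) [++-] → (0.79074, -1.895, -1.3752)–(1.035, -1.895, -1.3752)  len=0.2443
  (v3,v7,v2) [++-] → (-0.79074, 1.895, -1.3752)–(-1.035, 1.895, -1.3752)  len=0.2443
  (v2,v7,v6) [-+-] → (-0.79074, 1.895, -1.3752)–(1.035, 1.895, -1.3752)  len=1.8257
  (v6,v5,v4) [-+-] → (1.035, 1.44778, -1.3752)–(1.035, -1.895, -1.3752)  len=3.3428
  (v7,v5,v6) [++-] → (1.035, 1.44778, -1.3752)–(1.035, 1.895, -1.3752)  len=0.4472

Chained into 1 loop(s):
  loop 1: 8 segments, perimeter = 11.7200
Total perimeter = 11.720

loops=1 perimeter=11.720


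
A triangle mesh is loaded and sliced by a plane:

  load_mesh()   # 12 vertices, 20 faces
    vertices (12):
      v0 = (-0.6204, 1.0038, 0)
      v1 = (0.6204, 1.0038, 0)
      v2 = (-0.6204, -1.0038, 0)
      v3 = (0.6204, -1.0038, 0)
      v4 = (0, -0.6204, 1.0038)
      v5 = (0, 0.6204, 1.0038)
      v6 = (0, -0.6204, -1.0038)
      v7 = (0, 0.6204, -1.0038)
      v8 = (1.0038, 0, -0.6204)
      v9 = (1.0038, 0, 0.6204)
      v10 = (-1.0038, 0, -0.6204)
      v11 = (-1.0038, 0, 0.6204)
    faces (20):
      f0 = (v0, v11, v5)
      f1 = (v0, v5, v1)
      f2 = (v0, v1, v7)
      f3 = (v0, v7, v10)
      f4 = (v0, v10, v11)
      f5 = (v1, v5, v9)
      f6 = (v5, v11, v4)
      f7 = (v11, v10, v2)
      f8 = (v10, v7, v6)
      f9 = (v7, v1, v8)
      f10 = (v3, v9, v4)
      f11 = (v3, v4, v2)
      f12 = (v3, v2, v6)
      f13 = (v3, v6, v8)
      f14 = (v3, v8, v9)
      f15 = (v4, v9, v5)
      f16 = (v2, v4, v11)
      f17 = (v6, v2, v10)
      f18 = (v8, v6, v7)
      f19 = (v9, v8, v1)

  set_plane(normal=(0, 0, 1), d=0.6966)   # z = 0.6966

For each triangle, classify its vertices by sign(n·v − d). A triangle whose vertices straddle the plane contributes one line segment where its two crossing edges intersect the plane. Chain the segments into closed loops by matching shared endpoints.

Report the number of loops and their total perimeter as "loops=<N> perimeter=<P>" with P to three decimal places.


loops=1 perimeter=4.728

Straddling triangles (8 of 20):
  (v0,v11,v5) [--+] → (-0.804297, 0.123303, 0.6966)–(-0.189865, 0.737735, 0.6966)  len=0.8689
  (v0,v5,v1) [-+-] → (-0.189865, 0.737735, 0.6966)–(0.189865, 0.737735, 0.6966)  len=0.3797
  (v1,v5,v9) [-+-] → (0.189865, 0.737735, 0.6966)–(0.804297, 0.123303, 0.6966)  len=0.8689
  (v5,v11,v4) [+-+] → (-0.804297, 0.123303, 0.6966)–(-0.804297, -0.123303, 0.6966)  len=0.2466
  (v3,v9,v4) [--+] → (0.804297, -0.123303, 0.6966)–(0.189865, -0.737735, 0.6966)  len=0.8689
  (v3,v4,v2) [-+-] → (0.189865, -0.737735, 0.6966)–(-0.189865, -0.737735, 0.6966)  len=0.3797
  (v4,v9,v5) [+-+] → (0.804297, -0.123303, 0.6966)–(0.804297, 0.123303, 0.6966)  len=0.2466
  (v2,v4,v11) [-+-] → (-0.189865, -0.737735, 0.6966)–(-0.804297, -0.123303, 0.6966)  len=0.8689

Chained into 1 loop(s):
  loop 1: 8 segments, perimeter = 4.7284
Total perimeter = 4.728


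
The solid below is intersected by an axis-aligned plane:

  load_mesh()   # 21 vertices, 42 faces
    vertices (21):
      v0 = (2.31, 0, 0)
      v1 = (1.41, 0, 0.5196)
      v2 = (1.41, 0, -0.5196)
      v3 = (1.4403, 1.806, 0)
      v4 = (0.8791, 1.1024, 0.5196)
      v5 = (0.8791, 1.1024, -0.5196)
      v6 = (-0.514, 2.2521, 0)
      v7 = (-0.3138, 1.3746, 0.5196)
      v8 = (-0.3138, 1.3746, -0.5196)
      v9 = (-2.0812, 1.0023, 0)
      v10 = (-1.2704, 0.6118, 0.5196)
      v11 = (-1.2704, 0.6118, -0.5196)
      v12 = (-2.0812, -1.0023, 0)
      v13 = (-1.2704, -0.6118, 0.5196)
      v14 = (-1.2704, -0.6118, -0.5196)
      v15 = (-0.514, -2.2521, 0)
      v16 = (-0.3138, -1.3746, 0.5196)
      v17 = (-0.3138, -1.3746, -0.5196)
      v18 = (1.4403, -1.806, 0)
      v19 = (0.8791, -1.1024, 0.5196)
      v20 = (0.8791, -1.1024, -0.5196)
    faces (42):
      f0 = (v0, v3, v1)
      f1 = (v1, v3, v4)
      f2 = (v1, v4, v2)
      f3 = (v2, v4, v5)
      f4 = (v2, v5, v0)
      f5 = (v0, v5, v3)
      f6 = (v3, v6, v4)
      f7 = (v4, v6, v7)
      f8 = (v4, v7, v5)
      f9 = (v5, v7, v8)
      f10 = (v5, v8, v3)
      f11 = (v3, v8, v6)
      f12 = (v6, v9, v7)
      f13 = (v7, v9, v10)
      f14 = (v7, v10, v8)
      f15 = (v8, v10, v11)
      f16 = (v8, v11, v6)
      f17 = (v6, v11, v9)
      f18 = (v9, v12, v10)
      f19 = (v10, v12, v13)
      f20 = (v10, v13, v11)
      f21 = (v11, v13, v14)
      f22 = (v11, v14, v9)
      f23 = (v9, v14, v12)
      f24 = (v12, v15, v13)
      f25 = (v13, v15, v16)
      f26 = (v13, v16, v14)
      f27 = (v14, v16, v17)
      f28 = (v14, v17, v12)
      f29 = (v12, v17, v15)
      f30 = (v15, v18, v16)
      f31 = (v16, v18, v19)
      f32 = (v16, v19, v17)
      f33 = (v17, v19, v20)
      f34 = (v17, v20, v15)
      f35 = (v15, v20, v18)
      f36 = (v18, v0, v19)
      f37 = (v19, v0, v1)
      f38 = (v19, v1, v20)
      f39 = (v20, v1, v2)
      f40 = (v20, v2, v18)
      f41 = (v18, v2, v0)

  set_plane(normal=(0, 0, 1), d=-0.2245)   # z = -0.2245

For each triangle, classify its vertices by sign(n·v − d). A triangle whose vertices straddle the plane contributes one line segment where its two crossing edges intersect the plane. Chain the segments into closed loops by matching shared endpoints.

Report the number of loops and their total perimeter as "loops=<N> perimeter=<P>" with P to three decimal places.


Straddling triangles (28 of 42):
  (v1,v4,v2) [++-] → (1.25924, 0.313047, -0.2245)–(1.41, 0, -0.2245)  len=0.3475
  (v2,v4,v5) [-+-] → (1.25924, 0.313047, -0.2245)–(0.8791, 1.1024, -0.2245)  len=0.8761
  (v2,v5,v0) [--+] → (1.69176, 0.476306, -0.2245)–(1.92114, 0, -0.2245)  len=0.5287
  (v0,v5,v3) [+-+] → (1.69176, 0.476306, -0.2245)–(1.19783, 1.502, -0.2245)  len=1.1384
  (v4,v7,v5) [++-] → (0.540354, 1.1797, -0.2245)–(0.8791, 1.1024, -0.2245)  len=0.3475
  (v5,v7,v8) [-+-] → (0.540354, 1.1797, -0.2245)–(-0.3138, 1.3746, -0.2245)  len=0.8761
  (v5,v8,v3) [--+] → (0.682418, 1.61961, -0.2245)–(1.19783, 1.502, -0.2245)  len=0.5287
  (v3,v8,v6) [+-+] → (0.682418, 1.61961, -0.2245)–(-0.427501, 1.87296, -0.2245)  len=1.1385
  (v7,v10,v8) [++-] → (-0.585444, 1.15799, -0.2245)–(-0.3138, 1.3746, -0.2245)  len=0.3474
  (v8,v10,v11) [-+-] → (-0.585444, 1.15799, -0.2245)–(-1.2704, 0.6118, -0.2245)  len=0.8761
  (v8,v11,v6) [--+] → (-0.840813, 1.54339, -0.2245)–(-0.427501, 1.87296, -0.2245)  len=0.5286
  (v6,v11,v9) [+-+] → (-0.840813, 1.54339, -0.2245)–(-1.73088, 0.833579, -0.2245)  len=1.1384
  (v10,v13,v11) [++-] → (-1.2704, 0.264336, -0.2245)–(-1.2704, 0.6118, -0.2245)  len=0.3475
  (v11,v13,v14) [-+-] → (-1.2704, 0.264336, -0.2245)–(-1.2704, -0.6118, -0.2245)  len=0.8761
  (v11,v14,v9) [--+] → (-1.73088, 0.304907, -0.2245)–(-1.73088, 0.833579, -0.2245)  len=0.5287
  (v9,v14,v12) [+-+] → (-1.73088, 0.304907, -0.2245)–(-1.73088, -0.833579, -0.2245)  len=1.1385
  (v13,v16,v14) [++-] → (-0.998756, -0.828411, -0.2245)–(-1.2704, -0.6118, -0.2245)  len=0.3474
  (v14,v16,v17) [-+-] → (-0.998756, -0.828411, -0.2245)–(-0.3138, -1.3746, -0.2245)  len=0.8761
  (v14,v17,v12) [--+] → (-1.31757, -1.16316, -0.2245)–(-1.73088, -0.833579, -0.2245)  len=0.5286
  (v12,v17,v15) [+-+] → (-1.31757, -1.16316, -0.2245)–(-0.427501, -1.87296, -0.2245)  len=1.1384
  (v16,v19,v17) [++-] → (0.0249459, -1.2973, -0.2245)–(-0.3138, -1.3746, -0.2245)  len=0.3475
  (v17,v19,v20) [-+-] → (0.0249459, -1.2973, -0.2245)–(0.8791, -1.1024, -0.2245)  len=0.8761
  (v17,v20,v15) [--+] → (0.0879071, -1.75536, -0.2245)–(-0.427501, -1.87296, -0.2245)  len=0.5287
  (v15,v20,v18) [+-+] → (0.0879071, -1.75536, -0.2245)–(1.19783, -1.502, -0.2245)  len=1.1385
  (v19,v1,v20) [++-] → (1.02986, -0.789353, -0.2245)–(0.8791, -1.1024, -0.2245)  len=0.3475
  (v20,v1,v2) [-+-] → (1.02986, -0.789353, -0.2245)–(1.41, 0, -0.2245)  len=0.8761
  (v20,v2,v18) [--+] → (1.42721, -1.02569, -0.2245)–(1.19783, -1.502, -0.2245)  len=0.5287
  (v18,v2,v0) [+-+] → (1.42721, -1.02569, -0.2245)–(1.92114, 0, -0.2245)  len=1.1384

Chained into 2 loop(s):
  loop 1: 14 segments, perimeter = 8.5649
  loop 2: 14 segments, perimeter = 11.6697
Total perimeter = 20.235

loops=2 perimeter=20.235


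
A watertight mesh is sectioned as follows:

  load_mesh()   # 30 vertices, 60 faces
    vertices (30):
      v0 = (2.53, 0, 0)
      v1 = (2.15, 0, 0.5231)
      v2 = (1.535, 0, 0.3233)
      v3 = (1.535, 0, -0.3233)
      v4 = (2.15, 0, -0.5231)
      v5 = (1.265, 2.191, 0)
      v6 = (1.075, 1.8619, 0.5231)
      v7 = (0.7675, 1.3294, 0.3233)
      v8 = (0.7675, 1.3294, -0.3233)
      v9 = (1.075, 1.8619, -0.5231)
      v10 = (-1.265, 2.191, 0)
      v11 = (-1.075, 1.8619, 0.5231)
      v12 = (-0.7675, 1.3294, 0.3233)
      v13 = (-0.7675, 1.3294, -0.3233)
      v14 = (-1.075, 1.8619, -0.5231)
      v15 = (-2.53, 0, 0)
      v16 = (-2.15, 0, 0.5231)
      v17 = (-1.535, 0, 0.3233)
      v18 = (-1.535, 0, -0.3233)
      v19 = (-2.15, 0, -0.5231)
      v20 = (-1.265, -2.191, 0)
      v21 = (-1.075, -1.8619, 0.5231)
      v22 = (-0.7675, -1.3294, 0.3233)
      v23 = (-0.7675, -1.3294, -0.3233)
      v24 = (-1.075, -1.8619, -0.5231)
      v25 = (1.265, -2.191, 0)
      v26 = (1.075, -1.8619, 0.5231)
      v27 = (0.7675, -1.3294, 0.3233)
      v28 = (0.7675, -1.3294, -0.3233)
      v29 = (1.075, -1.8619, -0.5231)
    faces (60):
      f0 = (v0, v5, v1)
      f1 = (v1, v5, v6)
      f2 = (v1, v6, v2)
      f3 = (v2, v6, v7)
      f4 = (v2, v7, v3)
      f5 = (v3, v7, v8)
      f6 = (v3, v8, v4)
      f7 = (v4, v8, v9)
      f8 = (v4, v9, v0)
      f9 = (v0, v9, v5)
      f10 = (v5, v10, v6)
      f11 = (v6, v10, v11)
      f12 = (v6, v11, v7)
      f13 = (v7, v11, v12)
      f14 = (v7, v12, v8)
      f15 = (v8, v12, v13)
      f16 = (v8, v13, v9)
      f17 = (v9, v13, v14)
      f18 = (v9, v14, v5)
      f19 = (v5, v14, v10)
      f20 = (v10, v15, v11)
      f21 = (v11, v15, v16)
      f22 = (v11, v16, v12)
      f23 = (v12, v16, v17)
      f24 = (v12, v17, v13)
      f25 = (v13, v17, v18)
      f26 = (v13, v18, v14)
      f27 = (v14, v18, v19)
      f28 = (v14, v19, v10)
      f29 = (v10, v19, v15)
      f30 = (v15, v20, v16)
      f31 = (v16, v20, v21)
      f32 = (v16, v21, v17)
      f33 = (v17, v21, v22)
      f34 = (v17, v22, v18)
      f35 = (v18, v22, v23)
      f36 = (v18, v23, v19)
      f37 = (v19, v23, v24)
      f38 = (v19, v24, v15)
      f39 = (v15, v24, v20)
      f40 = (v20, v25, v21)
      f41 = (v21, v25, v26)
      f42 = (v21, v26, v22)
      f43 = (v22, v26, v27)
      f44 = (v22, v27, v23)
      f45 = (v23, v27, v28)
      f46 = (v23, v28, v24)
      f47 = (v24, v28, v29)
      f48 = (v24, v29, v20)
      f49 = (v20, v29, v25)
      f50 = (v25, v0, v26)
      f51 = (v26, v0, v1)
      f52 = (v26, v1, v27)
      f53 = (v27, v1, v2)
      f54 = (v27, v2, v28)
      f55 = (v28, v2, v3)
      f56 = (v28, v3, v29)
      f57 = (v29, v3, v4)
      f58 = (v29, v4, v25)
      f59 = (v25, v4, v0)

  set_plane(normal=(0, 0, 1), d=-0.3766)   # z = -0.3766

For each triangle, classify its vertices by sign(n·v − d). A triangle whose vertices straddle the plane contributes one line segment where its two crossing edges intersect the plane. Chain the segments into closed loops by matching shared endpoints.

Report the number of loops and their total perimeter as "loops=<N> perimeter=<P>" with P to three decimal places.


loops=2 perimeter=23.733

Straddling triangles (24 of 60):
  (v3,v8,v4) [++-] → (1.13631, 0.97476, -0.3766)–(1.69906, 0, -0.3766)  len=1.1255
  (v4,v8,v9) [-+-] → (1.13631, 0.97476, -0.3766)–(0.849531, 1.47145, -0.3766)  len=0.5735
  (v4,v9,v0) [--+] → (1.48249, 1.34045, -0.3766)–(2.25642, 0, -0.3766)  len=1.5478
  (v0,v9,v5) [+-+] → (1.48249, 1.34045, -0.3766)–(1.12821, 1.95407, -0.3766)  len=0.7085
  (v8,v13,v9) [++-] → (-0.275982, 1.47145, -0.3766)–(0.849531, 1.47145, -0.3766)  len=1.1255
  (v9,v13,v14) [-+-] → (-0.275982, 1.47145, -0.3766)–(-0.849531, 1.47145, -0.3766)  len=0.5735
  (v9,v14,v5) [--+] → (-0.419657, 1.95407, -0.3766)–(1.12821, 1.95407, -0.3766)  len=1.5479
  (v5,v14,v10) [+-+] → (-0.419657, 1.95407, -0.3766)–(-1.12821, 1.95407, -0.3766)  len=0.7086
  (v13,v18,v14) [++-] → (-1.41229, 0.496693, -0.3766)–(-0.849531, 1.47145, -0.3766)  len=1.1255
  (v14,v18,v19) [-+-] → (-1.41229, 0.496693, -0.3766)–(-1.69906, 0, -0.3766)  len=0.5735
  (v14,v19,v10) [--+] → (-1.90215, 0.613614, -0.3766)–(-1.12821, 1.95407, -0.3766)  len=1.5478
  (v10,v19,v15) [+-+] → (-1.90215, 0.613614, -0.3766)–(-2.25642, 0, -0.3766)  len=0.7085
  (v18,v23,v19) [++-] → (-1.13631, -0.97476, -0.3766)–(-1.69906, 0, -0.3766)  len=1.1255
  (v19,v23,v24) [-+-] → (-1.13631, -0.97476, -0.3766)–(-0.849531, -1.47145, -0.3766)  len=0.5735
  (v19,v24,v15) [--+] → (-1.48249, -1.34045, -0.3766)–(-2.25642, 0, -0.3766)  len=1.5478
  (v15,v24,v20) [+-+] → (-1.48249, -1.34045, -0.3766)–(-1.12821, -1.95407, -0.3766)  len=0.7085
  (v23,v28,v24) [++-] → (0.275982, -1.47145, -0.3766)–(-0.849531, -1.47145, -0.3766)  len=1.1255
  (v24,v28,v29) [-+-] → (0.275982, -1.47145, -0.3766)–(0.849531, -1.47145, -0.3766)  len=0.5735
  (v24,v29,v20) [--+] → (0.419657, -1.95407, -0.3766)–(-1.12821, -1.95407, -0.3766)  len=1.5479
  (v20,v29,v25) [+-+] → (0.419657, -1.95407, -0.3766)–(1.12821, -1.95407, -0.3766)  len=0.7086
  (v28,v3,v29) [++-] → (1.41229, -0.496693, -0.3766)–(0.849531, -1.47145, -0.3766)  len=1.1255
  (v29,v3,v4) [-+-] → (1.41229, -0.496693, -0.3766)–(1.69906, 0, -0.3766)  len=0.5735
  (v29,v4,v25) [--+] → (1.90215, -0.613614, -0.3766)–(1.12821, -1.95407, -0.3766)  len=1.5478
  (v25,v4,v0) [+-+] → (1.90215, -0.613614, -0.3766)–(2.25642, 0, -0.3766)  len=0.7085

Chained into 2 loop(s):
  loop 1: 12 segments, perimeter = 10.1944
  loop 2: 12 segments, perimeter = 13.5384
Total perimeter = 23.733
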